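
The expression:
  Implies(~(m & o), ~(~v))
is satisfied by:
  {o: True, v: True, m: True}
  {o: True, v: True, m: False}
  {v: True, m: True, o: False}
  {v: True, m: False, o: False}
  {o: True, m: True, v: False}


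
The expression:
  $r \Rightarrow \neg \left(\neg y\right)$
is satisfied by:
  {y: True, r: False}
  {r: False, y: False}
  {r: True, y: True}


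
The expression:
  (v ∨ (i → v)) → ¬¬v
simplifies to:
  i ∨ v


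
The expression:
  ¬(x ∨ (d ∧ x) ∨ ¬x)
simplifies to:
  False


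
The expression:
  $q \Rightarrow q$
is always true.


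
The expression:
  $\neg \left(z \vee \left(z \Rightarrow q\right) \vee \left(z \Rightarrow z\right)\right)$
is never true.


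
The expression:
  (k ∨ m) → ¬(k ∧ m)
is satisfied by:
  {k: False, m: False}
  {m: True, k: False}
  {k: True, m: False}


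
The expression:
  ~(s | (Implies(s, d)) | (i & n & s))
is never true.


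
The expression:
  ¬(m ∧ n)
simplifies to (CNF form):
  ¬m ∨ ¬n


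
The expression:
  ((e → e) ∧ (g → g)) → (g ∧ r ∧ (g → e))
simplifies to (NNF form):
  e ∧ g ∧ r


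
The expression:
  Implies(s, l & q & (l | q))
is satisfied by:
  {l: True, q: True, s: False}
  {l: True, q: False, s: False}
  {q: True, l: False, s: False}
  {l: False, q: False, s: False}
  {l: True, s: True, q: True}


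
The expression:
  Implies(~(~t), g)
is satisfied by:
  {g: True, t: False}
  {t: False, g: False}
  {t: True, g: True}


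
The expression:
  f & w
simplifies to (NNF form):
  f & w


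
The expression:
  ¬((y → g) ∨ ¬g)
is never true.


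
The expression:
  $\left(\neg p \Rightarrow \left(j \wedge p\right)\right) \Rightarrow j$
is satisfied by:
  {j: True, p: False}
  {p: False, j: False}
  {p: True, j: True}


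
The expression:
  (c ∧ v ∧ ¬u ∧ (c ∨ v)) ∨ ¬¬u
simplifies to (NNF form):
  u ∨ (c ∧ v)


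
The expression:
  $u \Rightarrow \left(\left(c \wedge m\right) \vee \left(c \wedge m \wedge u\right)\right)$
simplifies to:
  $\left(c \wedge m\right) \vee \neg u$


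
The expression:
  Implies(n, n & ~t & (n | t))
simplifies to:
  ~n | ~t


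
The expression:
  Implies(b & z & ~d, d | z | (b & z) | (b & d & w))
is always true.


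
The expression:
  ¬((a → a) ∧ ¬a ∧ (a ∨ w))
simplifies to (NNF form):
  a ∨ ¬w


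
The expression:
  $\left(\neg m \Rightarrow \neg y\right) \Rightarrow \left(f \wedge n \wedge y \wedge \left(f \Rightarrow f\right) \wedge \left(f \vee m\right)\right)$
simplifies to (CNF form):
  $y \wedge \left(f \vee \neg m\right) \wedge \left(n \vee \neg m\right)$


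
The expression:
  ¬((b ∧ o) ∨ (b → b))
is never true.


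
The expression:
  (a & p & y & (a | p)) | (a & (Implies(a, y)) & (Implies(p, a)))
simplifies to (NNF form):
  a & y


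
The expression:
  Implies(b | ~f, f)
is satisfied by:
  {f: True}


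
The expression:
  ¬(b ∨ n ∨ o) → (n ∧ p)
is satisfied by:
  {n: True, b: True, o: True}
  {n: True, b: True, o: False}
  {n: True, o: True, b: False}
  {n: True, o: False, b: False}
  {b: True, o: True, n: False}
  {b: True, o: False, n: False}
  {o: True, b: False, n: False}


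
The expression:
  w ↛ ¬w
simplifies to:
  w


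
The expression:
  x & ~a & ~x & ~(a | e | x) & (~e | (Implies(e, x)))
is never true.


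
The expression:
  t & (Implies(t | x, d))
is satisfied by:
  {t: True, d: True}


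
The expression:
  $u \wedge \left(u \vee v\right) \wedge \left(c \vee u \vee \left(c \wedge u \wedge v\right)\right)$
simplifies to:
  $u$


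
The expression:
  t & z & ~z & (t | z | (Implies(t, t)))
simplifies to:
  False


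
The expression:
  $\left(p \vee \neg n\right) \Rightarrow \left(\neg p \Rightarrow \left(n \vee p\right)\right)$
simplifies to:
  $n \vee p$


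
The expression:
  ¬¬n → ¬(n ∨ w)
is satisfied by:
  {n: False}


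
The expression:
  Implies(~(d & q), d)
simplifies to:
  d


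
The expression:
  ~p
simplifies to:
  ~p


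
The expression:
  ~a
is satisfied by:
  {a: False}


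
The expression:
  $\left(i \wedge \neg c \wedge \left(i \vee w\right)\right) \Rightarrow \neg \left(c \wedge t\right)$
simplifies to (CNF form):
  $\text{True}$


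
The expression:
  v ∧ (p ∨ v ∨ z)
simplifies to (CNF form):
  v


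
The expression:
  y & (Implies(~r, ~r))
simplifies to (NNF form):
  y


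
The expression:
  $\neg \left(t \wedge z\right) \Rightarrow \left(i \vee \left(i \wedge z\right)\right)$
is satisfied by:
  {i: True, t: True, z: True}
  {i: True, t: True, z: False}
  {i: True, z: True, t: False}
  {i: True, z: False, t: False}
  {t: True, z: True, i: False}


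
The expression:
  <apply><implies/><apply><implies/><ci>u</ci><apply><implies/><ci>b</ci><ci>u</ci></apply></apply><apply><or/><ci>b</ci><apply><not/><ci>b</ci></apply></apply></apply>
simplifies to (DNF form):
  <true/>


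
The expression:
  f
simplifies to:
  f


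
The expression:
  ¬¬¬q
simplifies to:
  ¬q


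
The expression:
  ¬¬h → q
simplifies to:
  q ∨ ¬h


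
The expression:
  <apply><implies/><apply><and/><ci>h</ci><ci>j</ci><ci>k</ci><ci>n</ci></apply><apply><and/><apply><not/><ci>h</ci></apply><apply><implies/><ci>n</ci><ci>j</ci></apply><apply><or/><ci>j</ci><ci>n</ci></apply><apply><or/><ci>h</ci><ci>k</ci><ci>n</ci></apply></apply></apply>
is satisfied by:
  {h: False, k: False, n: False, j: False}
  {j: True, h: False, k: False, n: False}
  {n: True, h: False, k: False, j: False}
  {j: True, n: True, h: False, k: False}
  {k: True, j: False, h: False, n: False}
  {j: True, k: True, h: False, n: False}
  {n: True, k: True, j: False, h: False}
  {j: True, n: True, k: True, h: False}
  {h: True, n: False, k: False, j: False}
  {j: True, h: True, n: False, k: False}
  {n: True, h: True, j: False, k: False}
  {j: True, n: True, h: True, k: False}
  {k: True, h: True, n: False, j: False}
  {j: True, k: True, h: True, n: False}
  {n: True, k: True, h: True, j: False}


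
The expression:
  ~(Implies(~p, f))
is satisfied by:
  {p: False, f: False}


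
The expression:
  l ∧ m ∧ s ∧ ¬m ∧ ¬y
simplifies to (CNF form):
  False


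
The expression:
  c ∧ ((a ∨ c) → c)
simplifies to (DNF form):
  c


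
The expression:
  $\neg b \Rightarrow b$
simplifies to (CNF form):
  $b$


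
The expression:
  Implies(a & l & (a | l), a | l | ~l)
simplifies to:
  True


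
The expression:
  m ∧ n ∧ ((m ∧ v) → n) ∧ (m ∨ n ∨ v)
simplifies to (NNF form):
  m ∧ n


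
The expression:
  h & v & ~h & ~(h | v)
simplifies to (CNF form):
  False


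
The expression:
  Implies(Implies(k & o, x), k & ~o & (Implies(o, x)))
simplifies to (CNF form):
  k & (~o | ~x)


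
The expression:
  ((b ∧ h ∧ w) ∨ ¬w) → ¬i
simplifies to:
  (w ∧ ¬b) ∨ (w ∧ ¬h) ∨ ¬i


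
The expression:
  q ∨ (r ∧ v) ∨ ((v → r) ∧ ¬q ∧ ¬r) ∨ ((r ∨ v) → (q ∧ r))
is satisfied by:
  {q: True, v: False, r: False}
  {r: True, q: True, v: False}
  {q: True, v: True, r: False}
  {r: True, q: True, v: True}
  {r: False, v: False, q: False}
  {r: True, v: True, q: False}


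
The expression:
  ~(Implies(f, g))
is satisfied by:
  {f: True, g: False}


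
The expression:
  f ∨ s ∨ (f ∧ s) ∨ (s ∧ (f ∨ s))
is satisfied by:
  {s: True, f: True}
  {s: True, f: False}
  {f: True, s: False}


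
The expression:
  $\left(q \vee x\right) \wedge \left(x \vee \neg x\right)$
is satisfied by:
  {x: True, q: True}
  {x: True, q: False}
  {q: True, x: False}


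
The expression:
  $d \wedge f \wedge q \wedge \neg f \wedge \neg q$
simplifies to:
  $\text{False}$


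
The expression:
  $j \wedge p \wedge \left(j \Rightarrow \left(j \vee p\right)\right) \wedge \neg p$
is never true.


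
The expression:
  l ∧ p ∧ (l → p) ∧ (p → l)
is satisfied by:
  {p: True, l: True}


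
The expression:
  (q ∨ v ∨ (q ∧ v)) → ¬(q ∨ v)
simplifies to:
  ¬q ∧ ¬v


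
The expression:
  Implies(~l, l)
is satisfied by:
  {l: True}


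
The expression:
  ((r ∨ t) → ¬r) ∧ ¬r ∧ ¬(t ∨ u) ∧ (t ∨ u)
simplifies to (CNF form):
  False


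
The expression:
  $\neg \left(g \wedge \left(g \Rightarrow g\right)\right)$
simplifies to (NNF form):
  $\neg g$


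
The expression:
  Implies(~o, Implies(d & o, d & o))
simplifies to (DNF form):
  True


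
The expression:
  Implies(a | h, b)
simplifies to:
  b | (~a & ~h)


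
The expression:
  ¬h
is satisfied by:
  {h: False}


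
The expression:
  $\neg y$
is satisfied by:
  {y: False}


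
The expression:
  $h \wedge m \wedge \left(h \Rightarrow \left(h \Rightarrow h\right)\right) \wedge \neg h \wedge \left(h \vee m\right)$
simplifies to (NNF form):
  $\text{False}$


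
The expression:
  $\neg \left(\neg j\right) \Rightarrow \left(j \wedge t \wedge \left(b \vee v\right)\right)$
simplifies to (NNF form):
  $\left(b \wedge t\right) \vee \left(t \wedge v\right) \vee \neg j$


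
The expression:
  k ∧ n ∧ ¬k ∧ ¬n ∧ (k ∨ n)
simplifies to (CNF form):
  False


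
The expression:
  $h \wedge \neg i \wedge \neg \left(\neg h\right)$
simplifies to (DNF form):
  $h \wedge \neg i$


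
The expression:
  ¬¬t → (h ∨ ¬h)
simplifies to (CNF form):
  True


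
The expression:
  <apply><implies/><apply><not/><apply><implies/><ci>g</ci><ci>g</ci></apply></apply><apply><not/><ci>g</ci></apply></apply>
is always true.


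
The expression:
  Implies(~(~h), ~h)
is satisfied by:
  {h: False}


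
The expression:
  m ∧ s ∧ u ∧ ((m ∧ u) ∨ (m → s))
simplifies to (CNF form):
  m ∧ s ∧ u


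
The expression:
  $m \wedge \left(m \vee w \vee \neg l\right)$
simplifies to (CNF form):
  $m$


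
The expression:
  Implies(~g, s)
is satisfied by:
  {g: True, s: True}
  {g: True, s: False}
  {s: True, g: False}


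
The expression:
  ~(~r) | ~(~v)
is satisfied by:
  {r: True, v: True}
  {r: True, v: False}
  {v: True, r: False}


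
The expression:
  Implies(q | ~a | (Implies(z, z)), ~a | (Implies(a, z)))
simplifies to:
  z | ~a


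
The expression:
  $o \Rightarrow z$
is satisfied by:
  {z: True, o: False}
  {o: False, z: False}
  {o: True, z: True}


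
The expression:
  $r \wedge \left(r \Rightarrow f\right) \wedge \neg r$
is never true.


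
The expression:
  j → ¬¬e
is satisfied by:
  {e: True, j: False}
  {j: False, e: False}
  {j: True, e: True}


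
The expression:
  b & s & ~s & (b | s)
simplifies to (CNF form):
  False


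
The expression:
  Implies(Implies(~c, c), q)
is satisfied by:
  {q: True, c: False}
  {c: False, q: False}
  {c: True, q: True}


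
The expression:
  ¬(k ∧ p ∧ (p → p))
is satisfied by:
  {p: False, k: False}
  {k: True, p: False}
  {p: True, k: False}


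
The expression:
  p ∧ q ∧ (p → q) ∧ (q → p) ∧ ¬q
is never true.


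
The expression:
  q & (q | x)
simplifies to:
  q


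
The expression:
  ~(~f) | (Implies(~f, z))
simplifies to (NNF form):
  f | z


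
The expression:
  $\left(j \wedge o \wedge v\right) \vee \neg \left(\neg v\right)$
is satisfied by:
  {v: True}


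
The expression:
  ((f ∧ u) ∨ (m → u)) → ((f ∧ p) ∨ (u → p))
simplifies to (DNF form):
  p ∨ ¬u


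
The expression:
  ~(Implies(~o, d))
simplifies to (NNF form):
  ~d & ~o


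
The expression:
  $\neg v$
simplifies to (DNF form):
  $\neg v$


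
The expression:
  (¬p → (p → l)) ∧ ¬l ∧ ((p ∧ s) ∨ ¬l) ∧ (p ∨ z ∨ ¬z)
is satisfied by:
  {l: False}


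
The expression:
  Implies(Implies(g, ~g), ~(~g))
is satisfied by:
  {g: True}


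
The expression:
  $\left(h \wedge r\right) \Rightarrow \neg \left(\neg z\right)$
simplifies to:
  $z \vee \neg h \vee \neg r$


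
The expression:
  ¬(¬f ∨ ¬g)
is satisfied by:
  {g: True, f: True}


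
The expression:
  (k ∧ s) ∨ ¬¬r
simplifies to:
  r ∨ (k ∧ s)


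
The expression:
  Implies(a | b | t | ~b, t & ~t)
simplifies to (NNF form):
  False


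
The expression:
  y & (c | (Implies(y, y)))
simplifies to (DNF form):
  y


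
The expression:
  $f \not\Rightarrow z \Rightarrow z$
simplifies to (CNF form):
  $z \vee \neg f$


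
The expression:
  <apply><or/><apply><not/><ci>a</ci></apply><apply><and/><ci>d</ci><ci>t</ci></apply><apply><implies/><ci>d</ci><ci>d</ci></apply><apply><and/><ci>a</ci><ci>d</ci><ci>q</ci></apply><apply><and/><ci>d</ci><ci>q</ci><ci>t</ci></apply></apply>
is always true.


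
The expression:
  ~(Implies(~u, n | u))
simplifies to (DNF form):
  ~n & ~u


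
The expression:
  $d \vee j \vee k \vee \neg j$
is always true.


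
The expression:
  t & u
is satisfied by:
  {t: True, u: True}


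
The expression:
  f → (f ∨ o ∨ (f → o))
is always true.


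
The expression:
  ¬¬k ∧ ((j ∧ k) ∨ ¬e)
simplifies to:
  k ∧ (j ∨ ¬e)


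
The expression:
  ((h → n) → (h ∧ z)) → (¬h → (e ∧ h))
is always true.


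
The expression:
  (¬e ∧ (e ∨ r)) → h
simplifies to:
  e ∨ h ∨ ¬r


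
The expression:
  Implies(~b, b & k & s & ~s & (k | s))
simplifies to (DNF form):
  b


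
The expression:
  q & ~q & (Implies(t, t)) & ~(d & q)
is never true.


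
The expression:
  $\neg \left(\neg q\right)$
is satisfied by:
  {q: True}


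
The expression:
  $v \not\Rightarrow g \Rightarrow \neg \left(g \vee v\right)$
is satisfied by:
  {g: True, v: False}
  {v: False, g: False}
  {v: True, g: True}


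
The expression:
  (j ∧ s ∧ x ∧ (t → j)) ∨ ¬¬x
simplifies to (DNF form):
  x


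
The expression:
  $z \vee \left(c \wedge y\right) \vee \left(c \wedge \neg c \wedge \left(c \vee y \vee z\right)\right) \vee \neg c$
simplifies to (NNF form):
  $y \vee z \vee \neg c$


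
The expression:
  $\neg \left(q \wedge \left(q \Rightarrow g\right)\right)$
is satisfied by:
  {g: False, q: False}
  {q: True, g: False}
  {g: True, q: False}


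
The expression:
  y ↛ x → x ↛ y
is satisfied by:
  {x: True, y: False}
  {y: False, x: False}
  {y: True, x: True}


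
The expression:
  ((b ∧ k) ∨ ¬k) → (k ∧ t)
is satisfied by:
  {t: True, k: True, b: False}
  {k: True, b: False, t: False}
  {b: True, t: True, k: True}


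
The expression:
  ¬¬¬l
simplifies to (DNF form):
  ¬l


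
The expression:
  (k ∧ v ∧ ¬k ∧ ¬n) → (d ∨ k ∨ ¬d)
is always true.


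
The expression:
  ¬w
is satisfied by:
  {w: False}


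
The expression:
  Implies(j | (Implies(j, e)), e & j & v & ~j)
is never true.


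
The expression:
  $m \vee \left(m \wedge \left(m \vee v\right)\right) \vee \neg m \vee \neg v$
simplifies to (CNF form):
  $\text{True}$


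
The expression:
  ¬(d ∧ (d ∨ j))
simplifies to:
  ¬d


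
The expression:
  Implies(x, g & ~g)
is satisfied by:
  {x: False}


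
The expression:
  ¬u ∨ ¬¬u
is always true.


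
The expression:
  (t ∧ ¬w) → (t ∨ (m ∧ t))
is always true.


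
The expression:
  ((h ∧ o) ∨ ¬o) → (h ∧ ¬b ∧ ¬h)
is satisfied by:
  {o: True, h: False}


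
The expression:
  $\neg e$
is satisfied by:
  {e: False}


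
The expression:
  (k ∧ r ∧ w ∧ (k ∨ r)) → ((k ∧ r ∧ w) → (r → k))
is always true.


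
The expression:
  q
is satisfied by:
  {q: True}


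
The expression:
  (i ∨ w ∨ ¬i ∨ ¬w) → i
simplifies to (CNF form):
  i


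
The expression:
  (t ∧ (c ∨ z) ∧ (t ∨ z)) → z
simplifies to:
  z ∨ ¬c ∨ ¬t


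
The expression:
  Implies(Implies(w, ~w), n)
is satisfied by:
  {n: True, w: True}
  {n: True, w: False}
  {w: True, n: False}


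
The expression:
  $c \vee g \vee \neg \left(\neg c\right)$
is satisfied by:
  {c: True, g: True}
  {c: True, g: False}
  {g: True, c: False}


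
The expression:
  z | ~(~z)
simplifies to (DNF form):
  z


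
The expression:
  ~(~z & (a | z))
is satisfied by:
  {z: True, a: False}
  {a: False, z: False}
  {a: True, z: True}


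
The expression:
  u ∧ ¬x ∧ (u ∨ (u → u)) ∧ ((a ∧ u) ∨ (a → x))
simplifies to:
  u ∧ ¬x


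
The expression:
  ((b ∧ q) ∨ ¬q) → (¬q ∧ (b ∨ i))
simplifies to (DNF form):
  (b ∧ ¬q) ∨ (i ∧ ¬b) ∨ (q ∧ ¬b)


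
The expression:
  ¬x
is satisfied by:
  {x: False}


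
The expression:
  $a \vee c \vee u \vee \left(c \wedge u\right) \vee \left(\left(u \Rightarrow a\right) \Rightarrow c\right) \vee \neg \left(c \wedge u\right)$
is always true.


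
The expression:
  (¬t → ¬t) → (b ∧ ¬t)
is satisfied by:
  {b: True, t: False}


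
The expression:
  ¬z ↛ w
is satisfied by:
  {w: True, z: False}
  {z: False, w: False}
  {z: True, w: True}


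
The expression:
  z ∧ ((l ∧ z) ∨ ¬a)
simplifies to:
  z ∧ (l ∨ ¬a)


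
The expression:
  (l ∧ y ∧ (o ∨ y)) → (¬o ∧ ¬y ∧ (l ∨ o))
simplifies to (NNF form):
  ¬l ∨ ¬y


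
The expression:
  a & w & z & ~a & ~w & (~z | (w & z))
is never true.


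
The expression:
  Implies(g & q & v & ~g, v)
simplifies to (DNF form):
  True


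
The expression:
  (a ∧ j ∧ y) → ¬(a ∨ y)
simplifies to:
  ¬a ∨ ¬j ∨ ¬y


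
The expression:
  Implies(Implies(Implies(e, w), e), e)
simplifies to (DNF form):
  True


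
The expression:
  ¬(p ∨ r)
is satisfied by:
  {p: False, r: False}


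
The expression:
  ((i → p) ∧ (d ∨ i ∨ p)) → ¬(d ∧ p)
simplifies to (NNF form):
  ¬d ∨ ¬p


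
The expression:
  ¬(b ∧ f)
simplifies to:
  ¬b ∨ ¬f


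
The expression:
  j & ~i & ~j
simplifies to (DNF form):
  False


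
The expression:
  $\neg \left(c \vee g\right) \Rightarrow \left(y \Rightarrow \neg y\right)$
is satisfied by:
  {c: True, g: True, y: False}
  {c: True, g: False, y: False}
  {g: True, c: False, y: False}
  {c: False, g: False, y: False}
  {y: True, c: True, g: True}
  {y: True, c: True, g: False}
  {y: True, g: True, c: False}


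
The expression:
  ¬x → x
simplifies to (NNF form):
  x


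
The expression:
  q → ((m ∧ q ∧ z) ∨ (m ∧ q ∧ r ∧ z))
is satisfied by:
  {z: True, m: True, q: False}
  {z: True, m: False, q: False}
  {m: True, z: False, q: False}
  {z: False, m: False, q: False}
  {z: True, q: True, m: True}


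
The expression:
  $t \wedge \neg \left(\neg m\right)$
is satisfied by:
  {t: True, m: True}


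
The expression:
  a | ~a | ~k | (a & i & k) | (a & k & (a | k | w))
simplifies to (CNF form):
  True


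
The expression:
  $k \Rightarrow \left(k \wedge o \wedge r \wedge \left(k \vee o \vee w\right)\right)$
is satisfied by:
  {o: True, r: True, k: False}
  {o: True, r: False, k: False}
  {r: True, o: False, k: False}
  {o: False, r: False, k: False}
  {o: True, k: True, r: True}


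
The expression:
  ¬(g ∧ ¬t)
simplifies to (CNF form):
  t ∨ ¬g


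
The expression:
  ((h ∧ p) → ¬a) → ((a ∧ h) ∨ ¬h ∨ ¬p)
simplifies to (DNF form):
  a ∨ ¬h ∨ ¬p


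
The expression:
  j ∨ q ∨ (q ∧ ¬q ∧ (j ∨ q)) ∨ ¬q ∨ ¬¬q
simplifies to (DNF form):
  True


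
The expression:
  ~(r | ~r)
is never true.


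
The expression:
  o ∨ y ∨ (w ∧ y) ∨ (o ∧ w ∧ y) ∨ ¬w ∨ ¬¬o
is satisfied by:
  {y: True, o: True, w: False}
  {y: True, w: False, o: False}
  {o: True, w: False, y: False}
  {o: False, w: False, y: False}
  {y: True, o: True, w: True}
  {y: True, w: True, o: False}
  {o: True, w: True, y: False}


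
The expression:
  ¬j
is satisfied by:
  {j: False}


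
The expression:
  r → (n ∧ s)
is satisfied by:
  {n: True, s: True, r: False}
  {n: True, s: False, r: False}
  {s: True, n: False, r: False}
  {n: False, s: False, r: False}
  {r: True, n: True, s: True}


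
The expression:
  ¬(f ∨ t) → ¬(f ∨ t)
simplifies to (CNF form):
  True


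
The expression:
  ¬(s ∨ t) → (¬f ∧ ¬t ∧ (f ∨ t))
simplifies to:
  s ∨ t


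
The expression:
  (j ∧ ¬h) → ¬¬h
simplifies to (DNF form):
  h ∨ ¬j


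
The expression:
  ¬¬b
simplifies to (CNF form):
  b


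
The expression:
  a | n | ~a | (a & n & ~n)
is always true.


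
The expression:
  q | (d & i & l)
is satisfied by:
  {q: True, l: True, i: True, d: True}
  {q: True, l: True, i: True, d: False}
  {q: True, l: True, d: True, i: False}
  {q: True, l: True, d: False, i: False}
  {q: True, i: True, d: True, l: False}
  {q: True, i: True, d: False, l: False}
  {q: True, i: False, d: True, l: False}
  {q: True, i: False, d: False, l: False}
  {l: True, i: True, d: True, q: False}


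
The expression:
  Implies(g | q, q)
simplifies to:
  q | ~g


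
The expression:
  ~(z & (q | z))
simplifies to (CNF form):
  ~z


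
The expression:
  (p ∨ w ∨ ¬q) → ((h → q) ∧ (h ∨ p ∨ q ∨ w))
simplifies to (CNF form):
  (q ∨ ¬h) ∧ (p ∨ q ∨ w) ∧ (p ∨ q ∨ ¬h) ∧ (q ∨ w ∨ ¬h)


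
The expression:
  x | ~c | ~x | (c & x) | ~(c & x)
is always true.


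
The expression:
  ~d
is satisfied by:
  {d: False}


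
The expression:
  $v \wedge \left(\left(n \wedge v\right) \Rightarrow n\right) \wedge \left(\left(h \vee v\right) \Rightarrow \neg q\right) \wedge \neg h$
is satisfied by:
  {v: True, q: False, h: False}


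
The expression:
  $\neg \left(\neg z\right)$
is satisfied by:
  {z: True}


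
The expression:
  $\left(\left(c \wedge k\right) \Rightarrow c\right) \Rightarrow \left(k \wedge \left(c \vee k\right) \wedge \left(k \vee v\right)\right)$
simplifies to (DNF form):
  $k$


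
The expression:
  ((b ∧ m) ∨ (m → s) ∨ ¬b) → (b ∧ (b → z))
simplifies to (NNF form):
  b ∧ z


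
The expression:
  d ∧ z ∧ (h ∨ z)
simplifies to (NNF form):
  d ∧ z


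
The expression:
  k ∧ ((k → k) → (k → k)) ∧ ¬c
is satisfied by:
  {k: True, c: False}


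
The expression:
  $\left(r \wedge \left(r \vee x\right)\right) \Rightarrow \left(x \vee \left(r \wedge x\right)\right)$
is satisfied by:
  {x: True, r: False}
  {r: False, x: False}
  {r: True, x: True}


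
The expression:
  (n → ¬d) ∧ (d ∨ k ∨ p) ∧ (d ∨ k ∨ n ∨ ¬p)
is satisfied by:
  {k: True, p: True, d: False, n: False}
  {k: True, p: False, d: False, n: False}
  {n: True, k: True, p: True, d: False}
  {n: True, k: True, p: False, d: False}
  {n: True, p: True, k: False, d: False}
  {d: True, k: True, p: True, n: False}
  {d: True, k: True, p: False, n: False}
  {d: True, p: True, k: False, n: False}
  {d: True, p: False, k: False, n: False}


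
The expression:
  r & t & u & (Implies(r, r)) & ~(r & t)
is never true.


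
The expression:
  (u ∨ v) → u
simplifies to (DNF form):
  u ∨ ¬v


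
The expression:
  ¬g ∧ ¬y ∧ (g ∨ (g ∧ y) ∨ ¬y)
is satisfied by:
  {g: False, y: False}


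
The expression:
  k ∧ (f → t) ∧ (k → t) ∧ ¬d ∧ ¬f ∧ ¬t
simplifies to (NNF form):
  False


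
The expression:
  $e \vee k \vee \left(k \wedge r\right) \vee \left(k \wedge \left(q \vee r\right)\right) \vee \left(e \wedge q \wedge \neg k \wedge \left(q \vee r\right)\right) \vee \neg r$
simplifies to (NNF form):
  $e \vee k \vee \neg r$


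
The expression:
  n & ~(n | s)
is never true.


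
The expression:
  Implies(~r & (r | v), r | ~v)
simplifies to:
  r | ~v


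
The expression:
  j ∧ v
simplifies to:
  j ∧ v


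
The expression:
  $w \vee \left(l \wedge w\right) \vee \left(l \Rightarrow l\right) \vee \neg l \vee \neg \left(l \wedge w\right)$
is always true.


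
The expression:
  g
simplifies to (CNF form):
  g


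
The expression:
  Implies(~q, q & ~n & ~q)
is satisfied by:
  {q: True}


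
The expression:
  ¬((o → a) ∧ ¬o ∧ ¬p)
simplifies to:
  o ∨ p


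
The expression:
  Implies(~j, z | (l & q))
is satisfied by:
  {q: True, z: True, j: True, l: True}
  {q: True, z: True, j: True, l: False}
  {z: True, j: True, l: True, q: False}
  {z: True, j: True, l: False, q: False}
  {q: True, z: True, l: True, j: False}
  {q: True, z: True, l: False, j: False}
  {z: True, l: True, j: False, q: False}
  {z: True, l: False, j: False, q: False}
  {q: True, j: True, l: True, z: False}
  {q: True, j: True, l: False, z: False}
  {j: True, l: True, z: False, q: False}
  {j: True, z: False, l: False, q: False}
  {q: True, l: True, z: False, j: False}


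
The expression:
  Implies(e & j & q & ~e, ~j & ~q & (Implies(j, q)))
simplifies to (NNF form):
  True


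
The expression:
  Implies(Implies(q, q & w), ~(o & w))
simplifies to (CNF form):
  ~o | ~w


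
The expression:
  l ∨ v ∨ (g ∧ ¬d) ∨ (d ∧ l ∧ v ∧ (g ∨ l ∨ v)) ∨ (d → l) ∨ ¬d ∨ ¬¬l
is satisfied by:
  {v: True, l: True, d: False}
  {v: True, l: False, d: False}
  {l: True, v: False, d: False}
  {v: False, l: False, d: False}
  {v: True, d: True, l: True}
  {v: True, d: True, l: False}
  {d: True, l: True, v: False}


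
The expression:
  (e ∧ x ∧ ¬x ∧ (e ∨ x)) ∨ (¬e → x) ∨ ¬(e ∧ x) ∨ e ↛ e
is always true.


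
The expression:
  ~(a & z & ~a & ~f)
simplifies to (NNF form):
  True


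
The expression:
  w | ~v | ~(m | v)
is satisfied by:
  {w: True, v: False}
  {v: False, w: False}
  {v: True, w: True}


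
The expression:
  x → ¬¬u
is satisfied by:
  {u: True, x: False}
  {x: False, u: False}
  {x: True, u: True}


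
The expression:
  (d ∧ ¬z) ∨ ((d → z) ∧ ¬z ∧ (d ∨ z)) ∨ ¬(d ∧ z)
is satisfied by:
  {z: False, d: False}
  {d: True, z: False}
  {z: True, d: False}


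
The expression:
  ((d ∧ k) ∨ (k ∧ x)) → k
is always true.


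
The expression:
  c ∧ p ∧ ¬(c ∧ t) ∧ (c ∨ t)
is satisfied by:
  {c: True, p: True, t: False}


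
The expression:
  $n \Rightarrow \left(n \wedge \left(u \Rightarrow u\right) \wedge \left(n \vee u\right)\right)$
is always true.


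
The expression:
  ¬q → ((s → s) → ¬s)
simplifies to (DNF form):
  q ∨ ¬s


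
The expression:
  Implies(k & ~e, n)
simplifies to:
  e | n | ~k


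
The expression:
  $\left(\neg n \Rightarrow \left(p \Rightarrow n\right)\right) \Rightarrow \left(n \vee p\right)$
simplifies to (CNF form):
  $n \vee p$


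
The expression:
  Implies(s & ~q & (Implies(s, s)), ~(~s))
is always true.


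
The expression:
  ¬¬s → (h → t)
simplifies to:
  t ∨ ¬h ∨ ¬s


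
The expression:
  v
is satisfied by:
  {v: True}


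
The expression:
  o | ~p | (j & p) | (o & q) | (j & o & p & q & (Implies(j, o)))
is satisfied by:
  {j: True, o: True, p: False}
  {j: True, p: False, o: False}
  {o: True, p: False, j: False}
  {o: False, p: False, j: False}
  {j: True, o: True, p: True}
  {j: True, p: True, o: False}
  {o: True, p: True, j: False}


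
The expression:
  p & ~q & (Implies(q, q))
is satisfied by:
  {p: True, q: False}


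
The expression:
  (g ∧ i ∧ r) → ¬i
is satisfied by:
  {g: False, i: False, r: False}
  {r: True, g: False, i: False}
  {i: True, g: False, r: False}
  {r: True, i: True, g: False}
  {g: True, r: False, i: False}
  {r: True, g: True, i: False}
  {i: True, g: True, r: False}


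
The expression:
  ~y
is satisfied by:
  {y: False}


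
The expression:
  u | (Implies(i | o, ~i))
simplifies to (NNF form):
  u | ~i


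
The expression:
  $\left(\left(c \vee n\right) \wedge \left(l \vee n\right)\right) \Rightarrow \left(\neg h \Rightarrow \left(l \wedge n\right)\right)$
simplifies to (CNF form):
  $\left(h \vee l \vee \neg n\right) \wedge \left(h \vee n \vee \neg n\right) \wedge \left(h \vee l \vee \neg c \vee \neg l\right) \wedge \left(h \vee l \vee \neg c \vee \neg n\right) \wedge \left(h \vee l \vee \neg l \vee \neg n\right) \wedge \left(h \vee n \vee \neg c \vee \neg l\right) \wedge \left(h \vee n \vee \neg c \vee \neg n\right) \wedge \left(h \vee n \vee \neg l \vee \neg n\right)$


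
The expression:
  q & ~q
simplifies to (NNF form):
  False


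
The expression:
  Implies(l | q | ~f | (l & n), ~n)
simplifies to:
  ~n | (f & ~l & ~q)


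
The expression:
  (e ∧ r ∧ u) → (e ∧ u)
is always true.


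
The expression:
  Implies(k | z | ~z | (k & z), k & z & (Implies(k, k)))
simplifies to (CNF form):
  k & z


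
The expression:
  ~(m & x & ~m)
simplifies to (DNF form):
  True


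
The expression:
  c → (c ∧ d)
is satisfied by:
  {d: True, c: False}
  {c: False, d: False}
  {c: True, d: True}


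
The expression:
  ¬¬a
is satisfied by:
  {a: True}


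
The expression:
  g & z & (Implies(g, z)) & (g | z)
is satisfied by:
  {z: True, g: True}


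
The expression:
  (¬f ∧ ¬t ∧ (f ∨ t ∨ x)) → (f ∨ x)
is always true.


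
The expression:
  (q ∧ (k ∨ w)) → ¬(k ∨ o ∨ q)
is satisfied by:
  {k: False, q: False, w: False}
  {w: True, k: False, q: False}
  {k: True, w: False, q: False}
  {w: True, k: True, q: False}
  {q: True, w: False, k: False}


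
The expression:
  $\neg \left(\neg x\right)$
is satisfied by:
  {x: True}


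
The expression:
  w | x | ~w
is always true.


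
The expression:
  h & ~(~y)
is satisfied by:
  {h: True, y: True}


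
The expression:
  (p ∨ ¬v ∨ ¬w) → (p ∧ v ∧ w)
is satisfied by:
  {w: True, v: True}


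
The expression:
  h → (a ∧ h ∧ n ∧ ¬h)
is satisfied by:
  {h: False}


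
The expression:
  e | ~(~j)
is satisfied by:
  {e: True, j: True}
  {e: True, j: False}
  {j: True, e: False}


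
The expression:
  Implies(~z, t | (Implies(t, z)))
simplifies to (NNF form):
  True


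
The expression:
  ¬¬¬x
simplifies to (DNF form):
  ¬x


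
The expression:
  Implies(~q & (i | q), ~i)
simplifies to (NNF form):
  q | ~i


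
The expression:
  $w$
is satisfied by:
  {w: True}


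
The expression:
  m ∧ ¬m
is never true.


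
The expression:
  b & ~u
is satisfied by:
  {b: True, u: False}


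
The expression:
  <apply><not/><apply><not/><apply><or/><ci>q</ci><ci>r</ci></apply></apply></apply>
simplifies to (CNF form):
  <apply><or/><ci>q</ci><ci>r</ci></apply>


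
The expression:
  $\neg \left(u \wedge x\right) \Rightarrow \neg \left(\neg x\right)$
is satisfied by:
  {x: True}


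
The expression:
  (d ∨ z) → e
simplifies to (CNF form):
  (e ∨ ¬d) ∧ (e ∨ ¬z)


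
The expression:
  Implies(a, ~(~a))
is always true.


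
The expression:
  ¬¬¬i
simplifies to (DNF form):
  ¬i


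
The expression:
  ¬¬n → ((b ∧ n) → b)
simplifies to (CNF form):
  True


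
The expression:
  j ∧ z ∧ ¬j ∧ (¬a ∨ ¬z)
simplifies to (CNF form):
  False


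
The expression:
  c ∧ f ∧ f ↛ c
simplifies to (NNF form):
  False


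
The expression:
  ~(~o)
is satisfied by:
  {o: True}


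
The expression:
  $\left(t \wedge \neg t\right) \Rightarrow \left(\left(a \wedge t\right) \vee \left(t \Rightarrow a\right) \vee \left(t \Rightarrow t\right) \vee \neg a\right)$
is always true.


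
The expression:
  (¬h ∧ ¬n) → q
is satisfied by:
  {n: True, q: True, h: True}
  {n: True, q: True, h: False}
  {n: True, h: True, q: False}
  {n: True, h: False, q: False}
  {q: True, h: True, n: False}
  {q: True, h: False, n: False}
  {h: True, q: False, n: False}


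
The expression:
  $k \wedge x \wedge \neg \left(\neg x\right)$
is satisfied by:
  {x: True, k: True}


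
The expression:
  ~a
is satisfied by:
  {a: False}


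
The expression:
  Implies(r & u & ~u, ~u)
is always true.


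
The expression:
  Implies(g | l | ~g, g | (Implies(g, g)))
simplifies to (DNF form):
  True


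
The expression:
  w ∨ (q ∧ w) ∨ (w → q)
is always true.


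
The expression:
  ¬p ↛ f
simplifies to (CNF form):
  f ∨ ¬p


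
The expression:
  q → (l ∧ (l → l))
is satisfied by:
  {l: True, q: False}
  {q: False, l: False}
  {q: True, l: True}


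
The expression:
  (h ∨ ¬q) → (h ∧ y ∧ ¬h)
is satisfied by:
  {q: True, h: False}


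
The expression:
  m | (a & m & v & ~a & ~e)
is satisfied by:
  {m: True}


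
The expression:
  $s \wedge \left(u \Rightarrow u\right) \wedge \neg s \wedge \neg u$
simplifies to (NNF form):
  $\text{False}$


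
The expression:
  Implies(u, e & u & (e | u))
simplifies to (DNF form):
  e | ~u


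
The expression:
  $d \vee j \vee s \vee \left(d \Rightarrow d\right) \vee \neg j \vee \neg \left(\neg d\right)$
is always true.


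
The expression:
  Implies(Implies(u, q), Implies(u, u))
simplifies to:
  True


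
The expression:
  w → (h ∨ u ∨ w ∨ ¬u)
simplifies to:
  True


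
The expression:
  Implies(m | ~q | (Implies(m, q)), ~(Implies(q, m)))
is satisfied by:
  {q: True, m: False}


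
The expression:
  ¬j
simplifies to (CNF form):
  ¬j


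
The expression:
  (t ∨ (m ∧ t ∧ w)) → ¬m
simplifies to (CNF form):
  ¬m ∨ ¬t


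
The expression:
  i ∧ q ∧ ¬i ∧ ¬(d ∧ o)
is never true.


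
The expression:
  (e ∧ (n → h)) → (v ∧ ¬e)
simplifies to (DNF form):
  (n ∧ ¬h) ∨ ¬e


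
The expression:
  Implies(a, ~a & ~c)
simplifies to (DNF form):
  ~a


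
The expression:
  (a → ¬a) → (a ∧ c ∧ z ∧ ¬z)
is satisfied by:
  {a: True}


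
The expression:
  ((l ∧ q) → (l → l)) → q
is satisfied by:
  {q: True}


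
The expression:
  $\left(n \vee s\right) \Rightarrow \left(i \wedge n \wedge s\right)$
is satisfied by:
  {i: True, s: False, n: False}
  {i: False, s: False, n: False}
  {n: True, s: True, i: True}


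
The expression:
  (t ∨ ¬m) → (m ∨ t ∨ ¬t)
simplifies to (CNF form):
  True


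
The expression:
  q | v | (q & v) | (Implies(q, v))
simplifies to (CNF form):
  True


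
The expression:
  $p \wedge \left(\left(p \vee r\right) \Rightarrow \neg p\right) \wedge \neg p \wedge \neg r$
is never true.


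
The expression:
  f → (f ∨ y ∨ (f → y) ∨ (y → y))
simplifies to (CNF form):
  True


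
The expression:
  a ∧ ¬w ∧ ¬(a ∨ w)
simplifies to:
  False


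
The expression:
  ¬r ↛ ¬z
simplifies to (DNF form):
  z ∧ ¬r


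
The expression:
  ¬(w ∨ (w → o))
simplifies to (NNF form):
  False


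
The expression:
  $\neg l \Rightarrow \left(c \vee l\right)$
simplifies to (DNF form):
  $c \vee l$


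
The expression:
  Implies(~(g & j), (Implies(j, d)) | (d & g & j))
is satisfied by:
  {d: True, g: True, j: False}
  {d: True, g: False, j: False}
  {g: True, d: False, j: False}
  {d: False, g: False, j: False}
  {j: True, d: True, g: True}
  {j: True, d: True, g: False}
  {j: True, g: True, d: False}


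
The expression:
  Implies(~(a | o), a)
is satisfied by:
  {a: True, o: True}
  {a: True, o: False}
  {o: True, a: False}


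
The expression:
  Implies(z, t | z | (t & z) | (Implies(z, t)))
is always true.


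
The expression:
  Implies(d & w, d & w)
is always true.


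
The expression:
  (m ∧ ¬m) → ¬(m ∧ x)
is always true.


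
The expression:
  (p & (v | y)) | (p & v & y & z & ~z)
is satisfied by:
  {y: True, v: True, p: True}
  {y: True, p: True, v: False}
  {v: True, p: True, y: False}


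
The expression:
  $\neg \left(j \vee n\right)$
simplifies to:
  $\neg j \wedge \neg n$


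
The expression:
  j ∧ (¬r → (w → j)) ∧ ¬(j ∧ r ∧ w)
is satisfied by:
  {j: True, w: False, r: False}
  {j: True, r: True, w: False}
  {j: True, w: True, r: False}


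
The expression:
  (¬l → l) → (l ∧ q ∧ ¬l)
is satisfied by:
  {l: False}


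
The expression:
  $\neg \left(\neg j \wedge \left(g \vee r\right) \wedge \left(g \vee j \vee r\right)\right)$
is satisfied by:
  {j: True, r: False, g: False}
  {j: True, g: True, r: False}
  {j: True, r: True, g: False}
  {j: True, g: True, r: True}
  {g: False, r: False, j: False}


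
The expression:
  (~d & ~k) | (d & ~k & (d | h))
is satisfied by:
  {k: False}


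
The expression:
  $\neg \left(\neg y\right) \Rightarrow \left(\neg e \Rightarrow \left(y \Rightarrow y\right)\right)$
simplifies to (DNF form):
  $\text{True}$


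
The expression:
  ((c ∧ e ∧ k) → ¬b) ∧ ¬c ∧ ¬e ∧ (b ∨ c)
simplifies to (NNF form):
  b ∧ ¬c ∧ ¬e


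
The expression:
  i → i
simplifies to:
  True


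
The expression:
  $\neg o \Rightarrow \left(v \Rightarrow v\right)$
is always true.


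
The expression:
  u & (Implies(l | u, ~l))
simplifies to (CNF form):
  u & ~l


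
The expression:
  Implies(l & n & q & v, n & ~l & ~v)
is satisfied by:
  {l: False, v: False, q: False, n: False}
  {n: True, l: False, v: False, q: False}
  {q: True, l: False, v: False, n: False}
  {n: True, q: True, l: False, v: False}
  {v: True, n: False, l: False, q: False}
  {n: True, v: True, l: False, q: False}
  {q: True, v: True, n: False, l: False}
  {n: True, q: True, v: True, l: False}
  {l: True, q: False, v: False, n: False}
  {n: True, l: True, q: False, v: False}
  {q: True, l: True, n: False, v: False}
  {n: True, q: True, l: True, v: False}
  {v: True, l: True, q: False, n: False}
  {n: True, v: True, l: True, q: False}
  {q: True, v: True, l: True, n: False}


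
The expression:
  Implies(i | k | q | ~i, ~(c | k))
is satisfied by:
  {k: False, c: False}


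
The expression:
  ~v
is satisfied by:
  {v: False}


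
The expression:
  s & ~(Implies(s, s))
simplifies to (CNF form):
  False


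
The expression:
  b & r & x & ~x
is never true.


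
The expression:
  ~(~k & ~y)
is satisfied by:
  {y: True, k: True}
  {y: True, k: False}
  {k: True, y: False}


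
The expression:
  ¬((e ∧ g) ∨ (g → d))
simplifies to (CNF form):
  g ∧ ¬d ∧ ¬e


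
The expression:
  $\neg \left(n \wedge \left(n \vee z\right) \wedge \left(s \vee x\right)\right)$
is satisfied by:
  {s: False, n: False, x: False}
  {x: True, s: False, n: False}
  {s: True, x: False, n: False}
  {x: True, s: True, n: False}
  {n: True, x: False, s: False}


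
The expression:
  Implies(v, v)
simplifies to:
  True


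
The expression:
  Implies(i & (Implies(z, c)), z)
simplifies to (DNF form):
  z | ~i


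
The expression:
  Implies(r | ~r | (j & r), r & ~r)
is never true.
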